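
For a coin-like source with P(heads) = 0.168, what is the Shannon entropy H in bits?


H = -p*log2(p) - (1-p)*log2(1-p). -0.168*log2(0.168) = 0.432342; -0.832*log2(0.832) = 0.220767. H = 0.432342 + 0.220767 = 0.6531

0.6531 bits


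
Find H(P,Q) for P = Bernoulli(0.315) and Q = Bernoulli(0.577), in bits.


H(P,Q) = -p*log2(q) - (1-p)*log2(1-q). -0.315*log2(0.577) = 0.249907; -0.685*log2(0.423) = 0.850270. H(P,Q) = 0.249907 + 0.850270 = 1.1002

1.1002 bits


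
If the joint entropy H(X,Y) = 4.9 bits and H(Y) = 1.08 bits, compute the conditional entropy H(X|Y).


H(X|Y) = H(X,Y) - H(Y) = 4.9 - 1.08 = 3.82

3.82 bits


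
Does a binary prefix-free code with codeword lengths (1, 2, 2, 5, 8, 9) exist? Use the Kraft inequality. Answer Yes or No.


Kraft sum = sum(2^(-l_i)) = 1.0371, need <= 1. Result: violated (a binary prefix-free code with these lengths cannot exist)

No


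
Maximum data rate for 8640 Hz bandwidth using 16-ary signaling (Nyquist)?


Rate = 2 * B * log2(M) = 2 * 8640 * 4.0 = 69120.0

69120.0 bps


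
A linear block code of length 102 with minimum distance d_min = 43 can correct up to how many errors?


Correction capability = floor((d-1)/2) = floor((43-1)/2) = 21

21 errors


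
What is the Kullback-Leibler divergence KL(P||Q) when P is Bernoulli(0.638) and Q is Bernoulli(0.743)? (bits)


KL = p*log2(p/q) + (1-p)*log2((1-p)/(1-q)) = 0.638*log2(0.638/0.743) + 0.362*log2(0.362/0.257) = 0.0387

0.0387 bits


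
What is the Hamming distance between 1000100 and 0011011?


Count differing positions: ^ . ^ ^ ^ ^ ^ = 6 differences

6


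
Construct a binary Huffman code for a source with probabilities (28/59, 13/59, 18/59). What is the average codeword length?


Huffman construction (repeatedly merge the two least-probable nodes; each merge adds 1 bit to every symbol beneath it): 13/59 + 18/59 = 31/59; 28/59 + 31/59 = 1. Resulting codeword lengths (in the order the probabilities were given): (1, 2, 2). L_avg = sum(p_i * l_i) = 28/59*1 + 13/59*2 + 18/59*2 = 90/59 = 1.5254

1.5254 bits


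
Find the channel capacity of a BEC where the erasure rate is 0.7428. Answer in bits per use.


C = 1 - epsilon = 1 - 0.7428 = 0.2572

0.2572 bits


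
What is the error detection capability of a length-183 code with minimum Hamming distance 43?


Detection capability = d_min - 1 = 43 - 1 = 42

42 errors


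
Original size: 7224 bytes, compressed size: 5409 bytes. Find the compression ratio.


Ratio = original / compressed = 7224 / 5409 = 1.3356

1.3356


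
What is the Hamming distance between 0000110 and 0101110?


Count differing positions: . ^ . ^ . . . = 2 differences

2


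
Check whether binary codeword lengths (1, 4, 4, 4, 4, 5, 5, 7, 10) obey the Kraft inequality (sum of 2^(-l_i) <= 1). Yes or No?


Kraft sum = sum(2^(-l_i)) = 0.8213, need <= 1. Result: satisfied (a binary prefix-free code with these lengths exists)

Yes


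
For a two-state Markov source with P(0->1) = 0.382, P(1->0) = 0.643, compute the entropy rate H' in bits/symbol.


Stationary distribution: pi_0 = p10/(p01+p10) = 0.6273, pi_1 = 0.3727. Entropy rate H' = pi_0*H(p01) + pi_1*H(p10) = 0.6273*0.9594 + 0.3727*0.9402 = 0.9523

0.9523 bits/symbol


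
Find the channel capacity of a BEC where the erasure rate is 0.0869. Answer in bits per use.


C = 1 - epsilon = 1 - 0.0869 = 0.9131

0.9131 bits


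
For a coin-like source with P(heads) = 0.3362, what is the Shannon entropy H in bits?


H = -p*log2(p) - (1-p)*log2(1-p). -0.3362*log2(0.3362) = 0.528711; -0.6638*log2(0.6638) = 0.392425. H = 0.528711 + 0.392425 = 0.9211

0.9211 bits


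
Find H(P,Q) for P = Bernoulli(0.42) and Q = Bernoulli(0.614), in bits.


H(P,Q) = -p*log2(q) - (1-p)*log2(1-q). -0.42*log2(0.614) = 0.295550; -0.58*log2(0.386) = 0.796530. H(P,Q) = 0.295550 + 0.796530 = 1.0921

1.0921 bits


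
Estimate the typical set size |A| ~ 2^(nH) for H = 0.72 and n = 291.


log2|A_typical| = nH = 291 * 0.72 = 209.52, so |A_typical| ~ 2^209.52 = 1.180e+63

1.180e+63


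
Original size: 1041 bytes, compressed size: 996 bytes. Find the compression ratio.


Ratio = original / compressed = 1041 / 996 = 1.0452

1.0452


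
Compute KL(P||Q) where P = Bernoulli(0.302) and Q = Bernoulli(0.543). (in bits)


KL = p*log2(p/q) + (1-p)*log2((1-p)/(1-q)) = 0.302*log2(0.302/0.543) + 0.698*log2(0.698/0.457) = 0.1709

0.1709 bits


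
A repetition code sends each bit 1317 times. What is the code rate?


Rate = k/n = 1/1317

1/1317


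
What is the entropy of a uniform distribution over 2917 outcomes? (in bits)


H = log2(n) = log2(2917) = 11.5103

11.5103 bits


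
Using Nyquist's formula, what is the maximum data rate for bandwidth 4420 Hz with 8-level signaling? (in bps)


Rate = 2 * B * log2(M) = 2 * 4420 * 3.0 = 26520.0

26520.0 bps


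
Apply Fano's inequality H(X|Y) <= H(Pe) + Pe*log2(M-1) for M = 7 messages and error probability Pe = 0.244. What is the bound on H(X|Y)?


H(Pe) = -Pe*log2(Pe) - (1-Pe)*log2(1-Pe) = -0.244*log2(0.244) - 0.756*log2(0.756) = 0.496551 + 0.305078 = 0.8016. Pe*log2(M-1) = 0.244*log2(6) = 0.630731. Bound = H(Pe) + Pe*log2(M-1) = 0.496551 + 0.305078 + 0.630731 = 1.4324

1.4324 bits


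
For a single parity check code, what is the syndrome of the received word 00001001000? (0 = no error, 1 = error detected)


Syndrome = XOR of all bits = 0 XOR 0 XOR 0 XOR 0 XOR 1 XOR 0 XOR 0 XOR 1 XOR 0 XOR 0 XOR 0 = 0

0


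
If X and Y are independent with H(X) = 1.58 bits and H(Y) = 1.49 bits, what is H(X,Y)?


For independent variables, H(X,Y) = H(X) + H(Y) = 1.58 + 1.49 = 3.07

3.07 bits


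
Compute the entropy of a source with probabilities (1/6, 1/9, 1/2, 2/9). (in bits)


H = -sum(p_i * log2(p_i)). Terms: -(1/6)*log2(1/6) = 0.430827; -(1/9)*log2(1/9) = 0.352214; -(1/2)*log2(1/2) = 0.500000; -(2/9)*log2(2/9) = 0.482206. H = 0.430827 + 0.352214 + 0.500000 + 0.482206 = 1.7652

1.7652 bits


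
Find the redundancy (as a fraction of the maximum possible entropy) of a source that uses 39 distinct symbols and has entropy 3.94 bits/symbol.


H_max = log2(K) = log2(39) = 5.2854 bits/symbol. Redundancy = 1 - H/H_max = 1 - 3.94/5.2854 = 1 - 0.7454 = 0.2546

0.2546


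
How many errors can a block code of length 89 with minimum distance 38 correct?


Correction capability = floor((d-1)/2) = floor((38-1)/2) = 18

18 errors


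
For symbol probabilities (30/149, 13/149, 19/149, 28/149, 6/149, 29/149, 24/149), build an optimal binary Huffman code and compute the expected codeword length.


Huffman construction (repeatedly merge the two least-probable nodes; each merge adds 1 bit to every symbol beneath it): 6/149 + 13/149 = 19/149; 19/149 + 19/149 = 38/149; 24/149 + 28/149 = 52/149; 29/149 + 30/149 = 59/149; 38/149 + 52/149 = 90/149; 59/149 + 90/149 = 1. Resulting codeword lengths (in the order the probabilities were given): (2, 4, 3, 3, 4, 2, 3). L_avg = sum(p_i * l_i) = 30/149*2 + 13/149*4 + 19/149*3 + 28/149*3 + 6/149*4 + 29/149*2 + 24/149*3 = 407/149 = 2.7315

2.7315 bits


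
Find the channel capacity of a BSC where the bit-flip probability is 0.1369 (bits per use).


H(p) = -p*log2(p) - (1-p)*log2(1-p) = -0.1369*log2(0.1369) - 0.8631*log2(0.8631) = 0.392739 + 0.183323 = 0.5761. C = 1 - H(p) = 1 - 0.5761 = 0.4239

0.4239 bits


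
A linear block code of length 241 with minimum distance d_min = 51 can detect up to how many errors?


Detection capability = d_min - 1 = 51 - 1 = 50

50 errors


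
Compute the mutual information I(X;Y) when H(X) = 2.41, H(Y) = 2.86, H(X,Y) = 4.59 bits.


I(X;Y) = H(X) + H(Y) - H(X,Y) = 2.41 + 2.86 - 4.59 = 0.68

0.68 bits


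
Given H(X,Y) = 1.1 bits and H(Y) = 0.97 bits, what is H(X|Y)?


H(X|Y) = H(X,Y) - H(Y) = 1.1 - 0.97 = 0.13

0.13 bits


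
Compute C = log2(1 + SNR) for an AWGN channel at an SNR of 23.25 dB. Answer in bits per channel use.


SNR_linear = 10^(23.25/10) = 211.3489; C = log2(1 + SNR_linear) = log2(1 + 211.3489) = 7.7303

7.7303 bits/channel use


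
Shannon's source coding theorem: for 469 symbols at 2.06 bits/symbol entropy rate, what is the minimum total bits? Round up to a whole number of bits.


Minimum bits >= n * H = 469 * 2.06 = 966.14, rounded up to a whole number of bits = 967

967 bits


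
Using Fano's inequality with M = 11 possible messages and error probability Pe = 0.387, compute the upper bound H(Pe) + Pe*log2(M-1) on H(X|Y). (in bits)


H(Pe) = -Pe*log2(Pe) - (1-Pe)*log2(1-Pe) = -0.387*log2(0.387) - 0.613*log2(0.613) = 0.530033 + 0.432803 = 0.9628. Pe*log2(M-1) = 0.387*log2(10) = 1.285586. Bound = H(Pe) + Pe*log2(M-1) = 0.530033 + 0.432803 + 1.285586 = 2.2484

2.2484 bits


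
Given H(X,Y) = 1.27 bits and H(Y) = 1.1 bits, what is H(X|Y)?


H(X|Y) = H(X,Y) - H(Y) = 1.27 - 1.1 = 0.17

0.17 bits


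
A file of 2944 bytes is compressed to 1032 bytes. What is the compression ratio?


Ratio = original / compressed = 2944 / 1032 = 2.8527

2.8527


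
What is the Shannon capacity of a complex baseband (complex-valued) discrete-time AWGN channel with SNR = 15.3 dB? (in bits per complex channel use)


SNR_linear = 10^(15.3/10) = 33.8844; C = log2(1 + SNR_linear) = log2(1 + 33.8844) = 5.1245

5.1245 bits/channel use


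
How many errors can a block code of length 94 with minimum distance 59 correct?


Correction capability = floor((d-1)/2) = floor((59-1)/2) = 29

29 errors


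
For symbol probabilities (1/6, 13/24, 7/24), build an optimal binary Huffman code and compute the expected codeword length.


Huffman construction (repeatedly merge the two least-probable nodes; each merge adds 1 bit to every symbol beneath it): 1/6 + 7/24 = 11/24; 11/24 + 13/24 = 1. Resulting codeword lengths (in the order the probabilities were given): (2, 1, 2). L_avg = sum(p_i * l_i) = 1/6*2 + 13/24*1 + 7/24*2 = 35/24 = 1.4583

1.4583 bits


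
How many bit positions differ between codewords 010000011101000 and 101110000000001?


Count differing positions: ^ ^ ^ ^ ^ . . ^ ^ ^ . ^ . . ^ = 10 differences

10


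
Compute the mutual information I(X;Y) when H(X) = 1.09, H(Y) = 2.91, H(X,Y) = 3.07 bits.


I(X;Y) = H(X) + H(Y) - H(X,Y) = 1.09 + 2.91 - 3.07 = 0.93

0.93 bits


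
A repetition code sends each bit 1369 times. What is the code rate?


Rate = k/n = 1/1369

1/1369


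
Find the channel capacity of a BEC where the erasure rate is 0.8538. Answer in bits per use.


C = 1 - epsilon = 1 - 0.8538 = 0.1462

0.1462 bits


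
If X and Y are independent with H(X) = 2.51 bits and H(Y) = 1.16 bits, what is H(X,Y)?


For independent variables, H(X,Y) = H(X) + H(Y) = 2.51 + 1.16 = 3.67

3.67 bits


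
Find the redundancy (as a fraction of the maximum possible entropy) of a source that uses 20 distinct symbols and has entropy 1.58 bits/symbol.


H_max = log2(K) = log2(20) = 4.3219 bits/symbol. Redundancy = 1 - H/H_max = 1 - 1.58/4.3219 = 1 - 0.3656 = 0.6344

0.6344


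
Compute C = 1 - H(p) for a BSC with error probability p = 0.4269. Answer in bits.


H(p) = -p*log2(p) - (1-p)*log2(1-p) = -0.4269*log2(0.4269) - 0.5731*log2(0.5731) = 0.524246 + 0.460280 = 0.9845. C = 1 - H(p) = 1 - 0.9845 = 0.0155

0.0155 bits


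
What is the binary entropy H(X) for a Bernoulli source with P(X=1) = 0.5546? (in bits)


H = -p*log2(p) - (1-p)*log2(1-p). -0.5546*log2(0.5546) = 0.471676; -0.4454*log2(0.4454) = 0.519705. H = 0.471676 + 0.519705 = 0.9914

0.9914 bits


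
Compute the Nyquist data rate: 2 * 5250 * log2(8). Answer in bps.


Rate = 2 * B * log2(M) = 2 * 5250 * 3.0 = 31500.0

31500.0 bps


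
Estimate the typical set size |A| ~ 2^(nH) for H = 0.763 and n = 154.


log2|A_typical| = nH = 154 * 0.763 = 117.502, so |A_typical| ~ 2^117.502 = 2.353e+35

2.353e+35


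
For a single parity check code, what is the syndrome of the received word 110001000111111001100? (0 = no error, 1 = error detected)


Syndrome = XOR of all bits = 1 XOR 1 XOR 0 XOR 0 XOR 0 XOR 1 XOR 0 XOR 0 XOR 0 XOR 1 XOR 1 XOR 1 XOR 1 XOR 1 XOR 1 XOR 0 XOR 0 XOR 1 XOR 1 XOR 0 XOR 0 = 1

1


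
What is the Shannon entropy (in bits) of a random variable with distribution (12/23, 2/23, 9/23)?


H = -sum(p_i * log2(p_i)). Terms: -(12/23)*log2(12/23) = 0.489704; -(2/23)*log2(2/23) = 0.306397; -(9/23)*log2(9/23) = 0.529684. H = 0.489704 + 0.306397 + 0.529684 = 1.3258

1.3258 bits


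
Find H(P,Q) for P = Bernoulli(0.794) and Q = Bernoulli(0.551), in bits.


H(P,Q) = -p*log2(q) - (1-p)*log2(1-q). -0.794*log2(0.551) = 0.682741; -0.206*log2(0.449) = 0.237974. H(P,Q) = 0.682741 + 0.237974 = 0.9207

0.9207 bits


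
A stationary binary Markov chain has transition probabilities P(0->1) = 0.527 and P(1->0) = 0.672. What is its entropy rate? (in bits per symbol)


Stationary distribution: pi_0 = p10/(p01+p10) = 0.5605, pi_1 = 0.4395. Entropy rate H' = pi_0*H(p01) + pi_1*H(p10) = 0.5605*0.9979 + 0.4395*0.9129 = 0.9605

0.9605 bits/symbol


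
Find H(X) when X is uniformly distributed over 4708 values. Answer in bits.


H = log2(n) = log2(4708) = 12.2009

12.2009 bits


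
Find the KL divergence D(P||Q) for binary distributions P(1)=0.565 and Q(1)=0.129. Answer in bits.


KL = p*log2(p/q) + (1-p)*log2((1-p)/(1-q)) = 0.565*log2(0.565/0.129) + 0.435*log2(0.435/0.871) = 0.7682

0.7682 bits


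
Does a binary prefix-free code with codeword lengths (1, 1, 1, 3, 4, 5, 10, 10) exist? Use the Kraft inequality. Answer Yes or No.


Kraft sum = sum(2^(-l_i)) = 1.7207, need <= 1. Result: violated (a binary prefix-free code with these lengths cannot exist)

No


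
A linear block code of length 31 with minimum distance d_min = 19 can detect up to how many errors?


Detection capability = d_min - 1 = 19 - 1 = 18

18 errors


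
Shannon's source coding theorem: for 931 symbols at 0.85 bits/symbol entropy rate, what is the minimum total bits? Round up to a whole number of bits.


Minimum bits >= n * H = 931 * 0.85 = 791.35, rounded up to a whole number of bits = 792

792 bits


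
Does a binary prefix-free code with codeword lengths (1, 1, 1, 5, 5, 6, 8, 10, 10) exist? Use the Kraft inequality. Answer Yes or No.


Kraft sum = sum(2^(-l_i)) = 1.584, need <= 1. Result: violated (a binary prefix-free code with these lengths cannot exist)

No


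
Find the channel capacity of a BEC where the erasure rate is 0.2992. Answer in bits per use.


C = 1 - epsilon = 1 - 0.2992 = 0.7008

0.7008 bits


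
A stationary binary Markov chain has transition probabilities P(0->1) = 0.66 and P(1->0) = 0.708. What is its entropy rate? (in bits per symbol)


Stationary distribution: pi_0 = p10/(p01+p10) = 0.5175, pi_1 = 0.4825. Entropy rate H' = pi_0*H(p01) + pi_1*H(p10) = 0.5175*0.9248 + 0.4825*0.8713 = 0.899

0.899 bits/symbol


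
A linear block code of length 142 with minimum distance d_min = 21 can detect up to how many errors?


Detection capability = d_min - 1 = 21 - 1 = 20

20 errors


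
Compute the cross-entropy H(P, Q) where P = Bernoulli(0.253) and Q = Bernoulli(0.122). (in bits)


H(P,Q) = -p*log2(q) - (1-p)*log2(1-q). -0.253*log2(0.122) = 0.767867; -0.747*log2(0.878) = 0.140217. H(P,Q) = 0.767867 + 0.140217 = 0.9081

0.9081 bits


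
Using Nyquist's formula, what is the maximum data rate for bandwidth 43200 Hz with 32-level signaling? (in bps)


Rate = 2 * B * log2(M) = 2 * 43200 * 5.0 = 432000.0

432000.0 bps


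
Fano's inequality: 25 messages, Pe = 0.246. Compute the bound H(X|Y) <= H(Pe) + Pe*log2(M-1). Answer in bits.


H(Pe) = -Pe*log2(Pe) - (1-Pe)*log2(1-Pe) = -0.246*log2(0.246) - 0.754*log2(0.754) = 0.497724 + 0.307152 = 0.8049. Pe*log2(M-1) = 0.246*log2(24) = 1.127901. Bound = H(Pe) + Pe*log2(M-1) = 0.497724 + 0.307152 + 1.127901 = 1.9328

1.9328 bits


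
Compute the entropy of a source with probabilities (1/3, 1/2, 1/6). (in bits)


H = -sum(p_i * log2(p_i)). Terms: -(1/3)*log2(1/3) = 0.528321; -(1/2)*log2(1/2) = 0.500000; -(1/6)*log2(1/6) = 0.430827. H = 0.528321 + 0.500000 + 0.430827 = 1.4591

1.4591 bits


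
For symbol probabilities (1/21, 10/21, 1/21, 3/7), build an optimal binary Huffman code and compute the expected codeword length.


Huffman construction (repeatedly merge the two least-probable nodes; each merge adds 1 bit to every symbol beneath it): 1/21 + 1/21 = 2/21; 2/21 + 3/7 = 11/21; 10/21 + 11/21 = 1. Resulting codeword lengths (in the order the probabilities were given): (3, 1, 3, 2). L_avg = sum(p_i * l_i) = 1/21*3 + 10/21*1 + 1/21*3 + 3/7*2 = 34/21 = 1.619

1.619 bits


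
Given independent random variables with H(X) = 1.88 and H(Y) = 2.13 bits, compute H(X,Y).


For independent variables, H(X,Y) = H(X) + H(Y) = 1.88 + 2.13 = 4.01

4.01 bits


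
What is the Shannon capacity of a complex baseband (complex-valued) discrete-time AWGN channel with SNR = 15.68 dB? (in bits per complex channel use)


SNR_linear = 10^(15.68/10) = 36.9828; C = log2(1 + SNR_linear) = log2(1 + 36.9828) = 5.2473

5.2473 bits/channel use


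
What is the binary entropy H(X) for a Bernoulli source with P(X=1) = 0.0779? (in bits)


H = -p*log2(p) - (1-p)*log2(1-p). -0.0779*log2(0.0779) = 0.286846; -0.9221*log2(0.9221) = 0.107890. H = 0.286846 + 0.107890 = 0.3947

0.3947 bits


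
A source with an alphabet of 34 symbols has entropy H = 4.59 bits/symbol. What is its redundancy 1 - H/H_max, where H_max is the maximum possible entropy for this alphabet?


H_max = log2(K) = log2(34) = 5.0875 bits/symbol. Redundancy = 1 - H/H_max = 1 - 4.59/5.0875 = 1 - 0.9022 = 0.0978

0.0978


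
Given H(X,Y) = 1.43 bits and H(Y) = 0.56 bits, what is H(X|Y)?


H(X|Y) = H(X,Y) - H(Y) = 1.43 - 0.56 = 0.87

0.87 bits


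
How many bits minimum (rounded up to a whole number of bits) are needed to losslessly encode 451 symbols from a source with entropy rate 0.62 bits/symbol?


Minimum bits >= n * H = 451 * 0.62 = 279.62, rounded up to a whole number of bits = 280

280 bits


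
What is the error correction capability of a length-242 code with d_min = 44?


Correction capability = floor((d-1)/2) = floor((44-1)/2) = 21

21 errors


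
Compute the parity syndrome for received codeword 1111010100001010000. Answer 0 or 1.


Syndrome = XOR of all bits = 1 XOR 1 XOR 1 XOR 1 XOR 0 XOR 1 XOR 0 XOR 1 XOR 0 XOR 0 XOR 0 XOR 0 XOR 1 XOR 0 XOR 1 XOR 0 XOR 0 XOR 0 XOR 0 = 0

0


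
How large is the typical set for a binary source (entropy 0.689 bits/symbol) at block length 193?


log2|A_typical| = nH = 193 * 0.689 = 132.977, so |A_typical| ~ 2^132.977 = 1.072e+40

1.072e+40


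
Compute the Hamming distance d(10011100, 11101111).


Count differing positions: . ^ ^ ^ . . ^ ^ = 5 differences

5


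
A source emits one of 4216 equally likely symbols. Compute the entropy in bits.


H = log2(n) = log2(4216) = 12.0417

12.0417 bits


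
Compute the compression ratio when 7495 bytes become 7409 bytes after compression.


Ratio = original / compressed = 7495 / 7409 = 1.0116

1.0116


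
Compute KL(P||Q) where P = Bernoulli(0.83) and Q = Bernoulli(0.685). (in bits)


KL = p*log2(p/q) + (1-p)*log2((1-p)/(1-q)) = 0.83*log2(0.83/0.685) + 0.17*log2(0.17/0.315) = 0.0786

0.0786 bits


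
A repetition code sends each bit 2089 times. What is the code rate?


Rate = k/n = 1/2089

1/2089


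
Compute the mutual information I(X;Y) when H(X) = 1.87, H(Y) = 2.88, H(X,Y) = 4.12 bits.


I(X;Y) = H(X) + H(Y) - H(X,Y) = 1.87 + 2.88 - 4.12 = 0.63

0.63 bits


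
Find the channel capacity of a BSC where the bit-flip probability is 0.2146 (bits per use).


H(p) = -p*log2(p) - (1-p)*log2(1-p) = -0.2146*log2(0.2146) - 0.7854*log2(0.7854) = 0.476472 + 0.273712 = 0.7502. C = 1 - H(p) = 1 - 0.7502 = 0.2498

0.2498 bits


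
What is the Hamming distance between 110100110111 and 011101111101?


Count differing positions: ^ . ^ . . ^ . . ^ . ^ . = 5 differences

5


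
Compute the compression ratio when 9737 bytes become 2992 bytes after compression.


Ratio = original / compressed = 9737 / 2992 = 3.2543

3.2543


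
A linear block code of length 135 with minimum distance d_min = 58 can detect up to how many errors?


Detection capability = d_min - 1 = 58 - 1 = 57

57 errors


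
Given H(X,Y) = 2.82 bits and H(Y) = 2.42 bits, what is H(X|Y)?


H(X|Y) = H(X,Y) - H(Y) = 2.82 - 2.42 = 0.4

0.4 bits


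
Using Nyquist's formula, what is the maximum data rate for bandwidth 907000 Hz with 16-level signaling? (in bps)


Rate = 2 * B * log2(M) = 2 * 907000 * 4.0 = 7256000.0

7256000.0 bps


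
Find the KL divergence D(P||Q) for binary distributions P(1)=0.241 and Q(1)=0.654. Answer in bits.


KL = p*log2(p/q) + (1-p)*log2((1-p)/(1-q)) = 0.241*log2(0.241/0.654) + 0.759*log2(0.759/0.346) = 0.5131

0.5131 bits


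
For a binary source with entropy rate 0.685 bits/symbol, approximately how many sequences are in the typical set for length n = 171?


log2|A_typical| = nH = 171 * 0.685 = 117.135, so |A_typical| ~ 2^117.135 = 1.825e+35

1.825e+35


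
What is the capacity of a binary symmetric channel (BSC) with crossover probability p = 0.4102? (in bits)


H(p) = -p*log2(p) - (1-p)*log2(1-p) = -0.4102*log2(0.4102) - 0.5898*log2(0.5898) = 0.527353 + 0.449252 = 0.9766. C = 1 - H(p) = 1 - 0.9766 = 0.0234

0.0234 bits


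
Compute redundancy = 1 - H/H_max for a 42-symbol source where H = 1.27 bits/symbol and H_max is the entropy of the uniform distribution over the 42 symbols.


H_max = log2(K) = log2(42) = 5.3923 bits/symbol. Redundancy = 1 - H/H_max = 1 - 1.27/5.3923 = 1 - 0.2355 = 0.7645

0.7645


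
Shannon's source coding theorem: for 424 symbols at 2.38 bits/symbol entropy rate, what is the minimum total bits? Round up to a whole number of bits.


Minimum bits >= n * H = 424 * 2.38 = 1009.12, rounded up to a whole number of bits = 1010

1010 bits


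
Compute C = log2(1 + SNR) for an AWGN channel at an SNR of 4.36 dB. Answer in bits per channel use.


SNR_linear = 10^(4.36/10) = 2.729; C = log2(1 + SNR_linear) = log2(1 + 2.729) = 1.8988

1.8988 bits/channel use


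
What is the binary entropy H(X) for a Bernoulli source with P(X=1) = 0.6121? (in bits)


H = -p*log2(p) - (1-p)*log2(1-p). -0.6121*log2(0.6121) = 0.433465; -0.3879*log2(0.3879) = 0.529966. H = 0.433465 + 0.529966 = 0.9634

0.9634 bits


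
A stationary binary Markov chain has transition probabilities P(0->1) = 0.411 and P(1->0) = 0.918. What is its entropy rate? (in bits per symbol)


Stationary distribution: pi_0 = p10/(p01+p10) = 0.6907, pi_1 = 0.3093. Entropy rate H' = pi_0*H(p01) + pi_1*H(p10) = 0.6907*0.977 + 0.3093*0.4092 = 0.8014

0.8014 bits/symbol


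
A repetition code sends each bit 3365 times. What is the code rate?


Rate = k/n = 1/3365

1/3365


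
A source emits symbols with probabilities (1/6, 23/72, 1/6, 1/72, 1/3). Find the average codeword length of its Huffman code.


Huffman construction (repeatedly merge the two least-probable nodes; each merge adds 1 bit to every symbol beneath it): 1/72 + 1/6 = 13/72; 1/6 + 13/72 = 25/72; 23/72 + 1/3 = 47/72; 25/72 + 47/72 = 1. Resulting codeword lengths (in the order the probabilities were given): (3, 2, 2, 3, 2). L_avg = sum(p_i * l_i) = 1/6*3 + 23/72*2 + 1/6*2 + 1/72*3 + 1/3*2 = 157/72 = 2.1806

2.1806 bits


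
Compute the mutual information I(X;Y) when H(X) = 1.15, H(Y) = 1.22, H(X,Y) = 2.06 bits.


I(X;Y) = H(X) + H(Y) - H(X,Y) = 1.15 + 1.22 - 2.06 = 0.31

0.31 bits


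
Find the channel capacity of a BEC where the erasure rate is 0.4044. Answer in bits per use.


C = 1 - epsilon = 1 - 0.4044 = 0.5956

0.5956 bits


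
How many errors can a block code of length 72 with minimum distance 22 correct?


Correction capability = floor((d-1)/2) = floor((22-1)/2) = 10

10 errors


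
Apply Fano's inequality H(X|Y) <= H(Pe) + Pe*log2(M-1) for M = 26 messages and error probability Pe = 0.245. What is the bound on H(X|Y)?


H(Pe) = -Pe*log2(Pe) - (1-Pe)*log2(1-Pe) = -0.245*log2(0.245) - 0.755*log2(0.755) = 0.497141 + 0.306116 = 0.8033. Pe*log2(M-1) = 0.245*log2(25) = 1.137745. Bound = H(Pe) + Pe*log2(M-1) = 0.497141 + 0.306116 + 1.137745 = 1.941

1.941 bits


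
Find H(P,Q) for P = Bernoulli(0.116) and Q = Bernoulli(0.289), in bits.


H(P,Q) = -p*log2(q) - (1-p)*log2(1-q). -0.116*log2(0.289) = 0.207740; -0.884*log2(0.711) = 0.434997. H(P,Q) = 0.207740 + 0.434997 = 0.6427

0.6427 bits


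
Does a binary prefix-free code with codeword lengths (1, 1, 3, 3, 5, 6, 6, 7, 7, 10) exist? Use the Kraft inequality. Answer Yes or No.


Kraft sum = sum(2^(-l_i)) = 1.3291, need <= 1. Result: violated (a binary prefix-free code with these lengths cannot exist)

No


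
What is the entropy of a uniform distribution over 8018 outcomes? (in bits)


H = log2(n) = log2(8018) = 12.969

12.969 bits


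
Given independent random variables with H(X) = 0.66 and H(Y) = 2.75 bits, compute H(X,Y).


For independent variables, H(X,Y) = H(X) + H(Y) = 0.66 + 2.75 = 3.41

3.41 bits


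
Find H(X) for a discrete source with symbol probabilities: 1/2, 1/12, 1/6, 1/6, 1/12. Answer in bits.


H = -sum(p_i * log2(p_i)). Terms: -(1/2)*log2(1/2) = 0.500000; -(1/12)*log2(1/12) = 0.298747; -(1/6)*log2(1/6) = 0.430827; -(1/6)*log2(1/6) = 0.430827; -(1/12)*log2(1/12) = 0.298747. H = 0.500000 + 0.298747 + 0.430827 + 0.430827 + 0.298747 = 1.9591

1.9591 bits


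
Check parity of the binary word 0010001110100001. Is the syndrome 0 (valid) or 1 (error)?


Syndrome = XOR of all bits = 0 XOR 0 XOR 1 XOR 0 XOR 0 XOR 0 XOR 1 XOR 1 XOR 1 XOR 0 XOR 1 XOR 0 XOR 0 XOR 0 XOR 0 XOR 1 = 0

0


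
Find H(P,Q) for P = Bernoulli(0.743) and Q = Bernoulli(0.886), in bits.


H(P,Q) = -p*log2(q) - (1-p)*log2(1-q). -0.743*log2(0.886) = 0.129744; -0.257*log2(0.114) = 0.805154. H(P,Q) = 0.129744 + 0.805154 = 0.9349

0.9349 bits


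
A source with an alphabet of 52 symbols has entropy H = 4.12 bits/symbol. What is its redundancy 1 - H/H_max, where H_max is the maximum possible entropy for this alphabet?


H_max = log2(K) = log2(52) = 5.7004 bits/symbol. Redundancy = 1 - H/H_max = 1 - 4.12/5.7004 = 1 - 0.7228 = 0.2772

0.2772


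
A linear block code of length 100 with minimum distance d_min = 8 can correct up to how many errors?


Correction capability = floor((d-1)/2) = floor((8-1)/2) = 3

3 errors


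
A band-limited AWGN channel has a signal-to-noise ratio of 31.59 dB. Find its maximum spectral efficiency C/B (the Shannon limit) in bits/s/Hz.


SNR_linear = 10^(31.59/10) = 1442.1154; C/B = log2(1 + SNR_linear) = log2(1 + 1442.1154) = 10.495

10.495 bits/s/Hz


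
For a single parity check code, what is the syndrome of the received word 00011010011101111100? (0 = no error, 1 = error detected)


Syndrome = XOR of all bits = 0 XOR 0 XOR 0 XOR 1 XOR 1 XOR 0 XOR 1 XOR 0 XOR 0 XOR 1 XOR 1 XOR 1 XOR 0 XOR 1 XOR 1 XOR 1 XOR 1 XOR 1 XOR 0 XOR 0 = 1

1


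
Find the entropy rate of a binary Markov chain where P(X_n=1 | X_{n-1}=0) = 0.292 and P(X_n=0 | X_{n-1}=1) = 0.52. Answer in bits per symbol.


Stationary distribution: pi_0 = p10/(p01+p10) = 0.6404, pi_1 = 0.3596. Entropy rate H' = pi_0*H(p01) + pi_1*H(p10) = 0.6404*0.8713 + 0.3596*0.9988 = 0.9172

0.9172 bits/symbol


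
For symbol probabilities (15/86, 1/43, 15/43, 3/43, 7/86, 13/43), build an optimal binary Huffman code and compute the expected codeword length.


Huffman construction (repeatedly merge the two least-probable nodes; each merge adds 1 bit to every symbol beneath it): 1/43 + 3/43 = 4/43; 7/86 + 4/43 = 15/86; 15/86 + 15/86 = 15/43; 13/43 + 15/43 = 28/43; 15/43 + 28/43 = 1. Resulting codeword lengths (in the order the probabilities were given): (2, 4, 2, 4, 3, 2). L_avg = sum(p_i * l_i) = 15/86*2 + 1/43*4 + 15/43*2 + 3/43*4 + 7/86*3 + 13/43*2 = 195/86 = 2.2674

2.2674 bits


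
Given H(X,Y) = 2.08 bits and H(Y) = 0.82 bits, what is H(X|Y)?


H(X|Y) = H(X,Y) - H(Y) = 2.08 - 0.82 = 1.26

1.26 bits


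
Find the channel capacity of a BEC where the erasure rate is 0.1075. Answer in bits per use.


C = 1 - epsilon = 1 - 0.1075 = 0.8925

0.8925 bits


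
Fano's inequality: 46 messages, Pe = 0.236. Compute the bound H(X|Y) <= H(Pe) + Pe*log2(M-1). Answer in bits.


H(Pe) = -Pe*log2(Pe) - (1-Pe)*log2(1-Pe) = -0.236*log2(0.236) - 0.764*log2(0.764) = 0.491621 + 0.296704 = 0.7883. Pe*log2(M-1) = 0.236*log2(45) = 1.296077. Bound = H(Pe) + Pe*log2(M-1) = 0.491621 + 0.296704 + 1.296077 = 2.0844

2.0844 bits


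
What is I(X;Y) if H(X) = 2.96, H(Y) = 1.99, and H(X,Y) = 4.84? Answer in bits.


I(X;Y) = H(X) + H(Y) - H(X,Y) = 2.96 + 1.99 - 4.84 = 0.11

0.11 bits


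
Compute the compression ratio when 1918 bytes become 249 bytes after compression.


Ratio = original / compressed = 1918 / 249 = 7.7028

7.7028


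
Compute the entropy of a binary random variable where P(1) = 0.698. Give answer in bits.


H = -p*log2(p) - (1-p)*log2(1-p). -0.698*log2(0.698) = 0.362053; -0.302*log2(0.302) = 0.521669. H = 0.362053 + 0.521669 = 0.8837

0.8837 bits


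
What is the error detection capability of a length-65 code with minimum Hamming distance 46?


Detection capability = d_min - 1 = 46 - 1 = 45

45 errors


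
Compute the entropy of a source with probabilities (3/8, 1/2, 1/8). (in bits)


H = -sum(p_i * log2(p_i)). Terms: -(3/8)*log2(3/8) = 0.530639; -(1/2)*log2(1/2) = 0.500000; -(1/8)*log2(1/8) = 0.375000. H = 0.530639 + 0.500000 + 0.375000 = 1.4056

1.4056 bits


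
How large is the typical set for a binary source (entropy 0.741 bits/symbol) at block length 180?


log2|A_typical| = nH = 180 * 0.741 = 133.38, so |A_typical| ~ 2^133.38 = 1.417e+40

1.417e+40


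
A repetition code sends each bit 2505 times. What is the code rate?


Rate = k/n = 1/2505

1/2505


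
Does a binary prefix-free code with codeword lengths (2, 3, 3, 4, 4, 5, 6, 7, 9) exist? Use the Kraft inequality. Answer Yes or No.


Kraft sum = sum(2^(-l_i)) = 0.6816, need <= 1. Result: satisfied (a binary prefix-free code with these lengths exists)

Yes


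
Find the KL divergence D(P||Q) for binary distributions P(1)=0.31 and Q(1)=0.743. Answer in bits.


KL = p*log2(p/q) + (1-p)*log2((1-p)/(1-q)) = 0.31*log2(0.31/0.743) + 0.69*log2(0.69/0.257) = 0.5922

0.5922 bits


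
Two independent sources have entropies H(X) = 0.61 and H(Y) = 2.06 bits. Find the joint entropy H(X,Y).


For independent variables, H(X,Y) = H(X) + H(Y) = 0.61 + 2.06 = 2.67

2.67 bits


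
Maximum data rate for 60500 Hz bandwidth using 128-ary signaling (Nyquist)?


Rate = 2 * B * log2(M) = 2 * 60500 * 7.0 = 847000.0

847000.0 bps


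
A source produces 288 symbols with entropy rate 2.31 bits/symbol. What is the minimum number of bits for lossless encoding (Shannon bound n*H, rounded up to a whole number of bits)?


Minimum bits >= n * H = 288 * 2.31 = 665.28, rounded up to a whole number of bits = 666

666 bits


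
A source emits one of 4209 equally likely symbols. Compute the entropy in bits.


H = log2(n) = log2(4209) = 12.0393

12.0393 bits


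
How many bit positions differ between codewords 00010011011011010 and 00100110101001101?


Count differing positions: . . ^ ^ . ^ . ^ ^ ^ . . ^ . ^ ^ ^ = 10 differences

10


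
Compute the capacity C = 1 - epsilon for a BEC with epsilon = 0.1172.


C = 1 - epsilon = 1 - 0.1172 = 0.8828

0.8828 bits


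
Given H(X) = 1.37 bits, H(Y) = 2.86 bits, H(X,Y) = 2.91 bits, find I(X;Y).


I(X;Y) = H(X) + H(Y) - H(X,Y) = 1.37 + 2.86 - 2.91 = 1.32

1.32 bits


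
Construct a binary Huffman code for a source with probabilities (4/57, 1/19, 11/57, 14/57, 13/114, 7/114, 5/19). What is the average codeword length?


Huffman construction (repeatedly merge the two least-probable nodes; each merge adds 1 bit to every symbol beneath it): 1/19 + 7/114 = 13/114; 4/57 + 13/114 = 7/38; 13/114 + 7/38 = 17/57; 11/57 + 14/57 = 25/57; 5/19 + 17/57 = 32/57; 25/57 + 32/57 = 1. Resulting codeword lengths (in the order the probabilities were given): (4, 4, 2, 2, 4, 4, 2). L_avg = sum(p_i * l_i) = 4/57*4 + 1/19*4 + 11/57*2 + 14/57*2 + 13/114*4 + 7/114*4 + 5/19*2 = 148/57 = 2.5965

2.5965 bits


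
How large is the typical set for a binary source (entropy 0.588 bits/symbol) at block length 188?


log2|A_typical| = nH = 188 * 0.588 = 110.544, so |A_typical| ~ 2^110.544 = 1.893e+33

1.893e+33


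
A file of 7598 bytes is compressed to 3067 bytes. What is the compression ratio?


Ratio = original / compressed = 7598 / 3067 = 2.4773

2.4773


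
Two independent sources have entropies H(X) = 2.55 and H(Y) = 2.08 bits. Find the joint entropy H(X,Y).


For independent variables, H(X,Y) = H(X) + H(Y) = 2.55 + 2.08 = 4.63

4.63 bits


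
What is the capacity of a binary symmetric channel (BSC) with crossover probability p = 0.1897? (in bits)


H(p) = -p*log2(p) - (1-p)*log2(1-p) = -0.1897*log2(0.1897) - 0.8103*log2(0.8103) = 0.454940 + 0.245903 = 0.7008. C = 1 - H(p) = 1 - 0.7008 = 0.2992

0.2992 bits


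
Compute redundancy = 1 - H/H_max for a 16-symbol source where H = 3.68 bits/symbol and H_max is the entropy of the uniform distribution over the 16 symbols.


H_max = log2(K) = log2(16) = 4.0 bits/symbol. Redundancy = 1 - H/H_max = 1 - 3.68/4.0 = 1 - 0.92 = 0.08

0.08


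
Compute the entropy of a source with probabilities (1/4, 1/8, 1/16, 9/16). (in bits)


H = -sum(p_i * log2(p_i)). Terms: -(1/4)*log2(1/4) = 0.500000; -(1/8)*log2(1/8) = 0.375000; -(1/16)*log2(1/16) = 0.250000; -(9/16)*log2(9/16) = 0.466917. H = 0.500000 + 0.375000 + 0.250000 + 0.466917 = 1.5919

1.5919 bits


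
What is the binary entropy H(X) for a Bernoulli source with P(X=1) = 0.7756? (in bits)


H = -p*log2(p) - (1-p)*log2(1-p). -0.7756*log2(0.7756) = 0.284347; -0.2244*log2(0.2244) = 0.483774. H = 0.284347 + 0.483774 = 0.7681

0.7681 bits


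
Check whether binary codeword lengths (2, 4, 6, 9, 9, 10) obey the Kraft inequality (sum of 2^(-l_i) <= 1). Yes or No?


Kraft sum = sum(2^(-l_i)) = 0.333, need <= 1. Result: satisfied (a binary prefix-free code with these lengths exists)

Yes


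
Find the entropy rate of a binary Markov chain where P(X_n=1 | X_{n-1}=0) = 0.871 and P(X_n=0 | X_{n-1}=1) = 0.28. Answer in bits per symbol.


Stationary distribution: pi_0 = p10/(p01+p10) = 0.2433, pi_1 = 0.7567. Entropy rate H' = pi_0*H(p01) + pi_1*H(p10) = 0.2433*0.5547 + 0.7567*0.8555 = 0.7823

0.7823 bits/symbol


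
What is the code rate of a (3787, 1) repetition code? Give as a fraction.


Rate = k/n = 1/3787

1/3787


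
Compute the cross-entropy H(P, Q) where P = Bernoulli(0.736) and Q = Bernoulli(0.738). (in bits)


H(P,Q) = -p*log2(q) - (1-p)*log2(1-q). -0.736*log2(0.738) = 0.322594; -0.264*log2(0.262) = 0.510143. H(P,Q) = 0.322594 + 0.510143 = 0.8327

0.8327 bits


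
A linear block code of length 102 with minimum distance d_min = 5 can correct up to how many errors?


Correction capability = floor((d-1)/2) = floor((5-1)/2) = 2

2 errors


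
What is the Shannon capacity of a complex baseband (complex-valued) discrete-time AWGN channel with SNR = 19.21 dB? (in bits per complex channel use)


SNR_linear = 10^(19.21/10) = 83.3681; C = log2(1 + SNR_linear) = log2(1 + 83.3681) = 6.3986

6.3986 bits/channel use


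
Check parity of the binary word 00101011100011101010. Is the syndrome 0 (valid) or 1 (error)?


Syndrome = XOR of all bits = 0 XOR 0 XOR 1 XOR 0 XOR 1 XOR 0 XOR 1 XOR 1 XOR 1 XOR 0 XOR 0 XOR 0 XOR 1 XOR 1 XOR 1 XOR 0 XOR 1 XOR 0 XOR 1 XOR 0 = 0

0


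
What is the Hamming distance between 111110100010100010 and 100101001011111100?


Count differing positions: . ^ ^ . ^ ^ ^ . ^ . . ^ . ^ ^ ^ ^ . = 11 differences

11


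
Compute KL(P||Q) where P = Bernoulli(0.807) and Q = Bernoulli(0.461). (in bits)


KL = p*log2(p/q) + (1-p)*log2((1-p)/(1-q)) = 0.807*log2(0.807/0.461) + 0.193*log2(0.193/0.539) = 0.3659

0.3659 bits


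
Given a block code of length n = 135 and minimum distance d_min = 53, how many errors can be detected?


Detection capability = d_min - 1 = 53 - 1 = 52

52 errors


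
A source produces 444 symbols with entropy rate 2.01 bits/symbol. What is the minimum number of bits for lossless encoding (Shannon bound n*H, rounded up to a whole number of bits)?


Minimum bits >= n * H = 444 * 2.01 = 892.44, rounded up to a whole number of bits = 893

893 bits


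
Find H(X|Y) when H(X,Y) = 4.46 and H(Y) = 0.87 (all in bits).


H(X|Y) = H(X,Y) - H(Y) = 4.46 - 0.87 = 3.59

3.59 bits


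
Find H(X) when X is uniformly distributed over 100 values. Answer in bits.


H = log2(n) = log2(100) = 6.6439

6.6439 bits


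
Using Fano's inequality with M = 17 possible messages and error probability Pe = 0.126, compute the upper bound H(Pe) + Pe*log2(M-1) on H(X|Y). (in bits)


H(Pe) = -Pe*log2(Pe) - (1-Pe)*log2(1-Pe) = -0.126*log2(0.126) - 0.874*log2(0.874) = 0.376552 + 0.169814 = 0.5464. Pe*log2(M-1) = 0.126*log2(16) = 0.504000. Bound = H(Pe) + Pe*log2(M-1) = 0.376552 + 0.169814 + 0.504000 = 1.0504

1.0504 bits


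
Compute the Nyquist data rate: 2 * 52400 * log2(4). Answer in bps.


Rate = 2 * B * log2(M) = 2 * 52400 * 2.0 = 209600.0

209600.0 bps


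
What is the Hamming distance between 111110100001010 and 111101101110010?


Count differing positions: . . . . ^ ^ . . ^ ^ ^ ^ . . . = 6 differences

6


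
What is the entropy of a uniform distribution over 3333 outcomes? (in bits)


H = log2(n) = log2(3333) = 11.7026

11.7026 bits


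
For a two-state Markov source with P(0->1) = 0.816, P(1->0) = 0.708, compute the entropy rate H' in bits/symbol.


Stationary distribution: pi_0 = p10/(p01+p10) = 0.4646, pi_1 = 0.5354. Entropy rate H' = pi_0*H(p01) + pi_1*H(p10) = 0.4646*0.6887 + 0.5354*0.8713 = 0.7865

0.7865 bits/symbol


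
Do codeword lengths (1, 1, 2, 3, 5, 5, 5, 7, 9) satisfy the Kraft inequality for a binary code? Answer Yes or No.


Kraft sum = sum(2^(-l_i)) = 1.4785, need <= 1. Result: violated (a binary prefix-free code with these lengths cannot exist)

No


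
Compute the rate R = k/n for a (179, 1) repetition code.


Rate = k/n = 1/179

1/179


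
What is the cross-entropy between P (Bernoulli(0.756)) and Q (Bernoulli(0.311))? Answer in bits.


H(P,Q) = -p*log2(q) - (1-p)*log2(1-q). -0.756*log2(0.311) = 1.273870; -0.244*log2(0.689) = 0.131131. H(P,Q) = 1.273870 + 0.131131 = 1.405

1.405 bits


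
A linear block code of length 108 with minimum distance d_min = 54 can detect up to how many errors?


Detection capability = d_min - 1 = 54 - 1 = 53

53 errors


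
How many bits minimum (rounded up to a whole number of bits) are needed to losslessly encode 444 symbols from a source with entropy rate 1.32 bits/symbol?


Minimum bits >= n * H = 444 * 1.32 = 586.08, rounded up to a whole number of bits = 587

587 bits


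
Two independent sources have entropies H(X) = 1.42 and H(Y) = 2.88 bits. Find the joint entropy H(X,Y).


For independent variables, H(X,Y) = H(X) + H(Y) = 1.42 + 2.88 = 4.3

4.3 bits


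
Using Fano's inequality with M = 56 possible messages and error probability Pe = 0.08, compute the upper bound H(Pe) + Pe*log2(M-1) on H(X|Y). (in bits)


H(Pe) = -Pe*log2(Pe) - (1-Pe)*log2(1-Pe) = -0.08*log2(0.08) - 0.92*log2(0.92) = 0.291508 + 0.110671 = 0.4022. Pe*log2(M-1) = 0.08*log2(55) = 0.462509. Bound = H(Pe) + Pe*log2(M-1) = 0.291508 + 0.110671 + 0.462509 = 0.8647

0.8647 bits


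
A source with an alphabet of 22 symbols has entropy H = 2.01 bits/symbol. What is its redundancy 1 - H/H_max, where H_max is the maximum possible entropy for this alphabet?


H_max = log2(K) = log2(22) = 4.4594 bits/symbol. Redundancy = 1 - H/H_max = 1 - 2.01/4.4594 = 1 - 0.4507 = 0.5493

0.5493
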